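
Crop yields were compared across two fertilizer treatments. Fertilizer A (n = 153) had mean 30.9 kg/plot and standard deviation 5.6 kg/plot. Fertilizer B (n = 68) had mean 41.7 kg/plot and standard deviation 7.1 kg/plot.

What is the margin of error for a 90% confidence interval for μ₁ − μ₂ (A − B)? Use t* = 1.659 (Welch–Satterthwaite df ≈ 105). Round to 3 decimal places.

SE₁ = s₁/√n₁ = 5.6/√153 = 0.4527; SE₂ = 7.1/√68 = 0.8610.
Independent samples, unequal variances: SE_diff = √(SE₁² + SE₂²) = √(0.20493729 + 0.741321) = 0.9728.
t* = 1.659, so margin of error = 1.659 × 0.9728 = 1.6139.

1.614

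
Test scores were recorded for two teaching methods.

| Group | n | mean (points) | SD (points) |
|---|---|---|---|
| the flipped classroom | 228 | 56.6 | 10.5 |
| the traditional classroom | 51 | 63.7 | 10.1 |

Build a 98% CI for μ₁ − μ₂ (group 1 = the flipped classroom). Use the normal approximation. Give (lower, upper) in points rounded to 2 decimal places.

Standard errors of each mean: 10.5/√228 = 0.6954 and 10.1/√51 = 1.4143.
SE(x̄₁ − x̄₂) = √(0.6954² + 1.4143²) = 1.5760 for independent samples with unequal variances.
With z* = 2.326, the margin is 2.326 × 1.5760 = 3.6658.
x̄₁ − x̄₂ = 56.6 − 63.7 = -7.1000; the interval is -7.1000 ± 3.6658 = (-10.77, -3.43).

(-10.77, -3.43)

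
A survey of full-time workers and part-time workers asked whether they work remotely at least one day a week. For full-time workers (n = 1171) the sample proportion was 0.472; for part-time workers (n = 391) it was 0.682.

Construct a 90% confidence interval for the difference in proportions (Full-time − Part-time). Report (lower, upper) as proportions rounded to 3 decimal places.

(-0.256, -0.164)

Each SE is √(p̂(1−p̂)/n): √(0.4720·0.5280/1171) = 0.01459 and √(0.6820·0.3180/391) = 0.02355.
SE(p̂₁ − p̂₂) = √(SE₁² + SE₂²) = √(0.0002128681 + 0.0005546025) = 0.02770, since the two samples are independent.
At 90% confidence z* = 1.645; margin = 1.645 × 0.02770 = 0.04557.
The difference is 0.4720 − 0.6820 = -0.2100, so the interval is -0.2100 ± 0.04557 = (-0.256, -0.164).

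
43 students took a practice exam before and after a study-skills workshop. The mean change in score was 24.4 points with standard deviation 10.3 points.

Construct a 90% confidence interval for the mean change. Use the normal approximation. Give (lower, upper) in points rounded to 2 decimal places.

Paired design: SE = s_d/√n = 10.3/√43 = 1.5707.
z* = 1.645; margin of error = 1.645 × 1.5707 = 2.5838.
24.4 ± 2.5838 → (21.82, 26.98).

(21.82, 26.98)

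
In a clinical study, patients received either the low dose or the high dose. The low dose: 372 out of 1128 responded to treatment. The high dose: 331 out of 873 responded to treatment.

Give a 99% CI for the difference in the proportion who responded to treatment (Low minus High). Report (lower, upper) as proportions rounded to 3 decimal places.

Sample proportions: 372/1128 = 0.3298, 331/873 = 0.3792.
Each SE is √(p̂(1−p̂)/n): √(0.3298·0.6702/1128) = 0.01400 and √(0.3792·0.6208/873) = 0.01642.
SE(p̂₁ − p̂₂) = √(SE₁² + SE₂²) = √(0.000196 + 0.0002696164) = 0.02158, since the two samples are independent.
At 99% confidence z* = 2.576; margin = 2.576 × 0.02158 = 0.05559.
The difference is 0.3298 − 0.3792 = -0.0494, so the interval is -0.0494 ± 0.05559 = (-0.105, 0.006).

(-0.105, 0.006)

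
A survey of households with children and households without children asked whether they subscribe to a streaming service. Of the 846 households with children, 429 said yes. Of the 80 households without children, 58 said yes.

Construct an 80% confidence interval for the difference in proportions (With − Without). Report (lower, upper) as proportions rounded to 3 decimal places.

First, p̂₁ = 429/846 = 0.5071; p̂₂ = 58/80 = 0.7250.
The two standard errors are √(0.5071×0.4929/846) = 0.01719 and √(0.7250×0.2750/80) = 0.04992.
Because the samples are independent, SE_diff = √(0.01719² + 0.04992²) = 0.05280.
Using z* = 1.282 for 80%, ME = 1.282 × 0.05280 = 0.06769.
p̂₁ − p̂₂ = -0.2179; interval -0.2179 ± 0.06769 gives (-0.286, -0.150).

(-0.286, -0.150)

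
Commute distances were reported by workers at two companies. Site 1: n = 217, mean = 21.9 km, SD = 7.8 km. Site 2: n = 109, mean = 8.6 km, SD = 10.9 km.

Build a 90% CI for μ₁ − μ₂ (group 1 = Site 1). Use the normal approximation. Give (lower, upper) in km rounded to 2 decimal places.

(11.37, 15.23)

Per-group SEs: s₁/√n₁ = 7.8/√217 = 0.5295, s₂/√n₂ = 10.9/√109 = 1.0440.
Unpooled SE of the difference: √(0.28037025 + 1.089936) = 1.1706.
Margin of error = z* · SE = 1.645 × 1.1706 = 1.9256.
x̄₁ − x̄₂ = 21.9 − 8.6 = 13.3000.
CI: 13.3000 ± 1.9256 = (11.37, 15.23).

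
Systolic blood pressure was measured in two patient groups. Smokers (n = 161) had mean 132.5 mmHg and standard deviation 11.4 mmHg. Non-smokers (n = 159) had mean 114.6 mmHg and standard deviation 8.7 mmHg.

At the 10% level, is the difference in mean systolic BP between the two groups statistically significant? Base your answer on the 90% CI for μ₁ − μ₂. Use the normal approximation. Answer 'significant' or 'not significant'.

SE₁ = s₁/√n₁ = 11.4/√161 = 0.8984; SE₂ = 8.7/√159 = 0.6900.
Independent samples, unequal variances: SE_diff = √(SE₁² + SE₂²) = √(0.80712256 + 0.4761) = 1.1328.
z* = 1.645, so margin of error = 1.645 × 1.1328 = 1.8635.
Difference in means = 132.5 − 114.6 = 17.9000.
17.9000 ± 1.8635 → (16.0365, 19.7635).
The interval (16.0365, 19.7635) does not contain 0, so the difference is significant.

significant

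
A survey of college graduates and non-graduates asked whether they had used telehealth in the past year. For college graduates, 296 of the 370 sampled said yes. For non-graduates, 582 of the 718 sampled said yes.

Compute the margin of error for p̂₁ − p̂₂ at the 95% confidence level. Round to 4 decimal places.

0.0498

p̂₁ = 296/370 = 0.8000 and p̂₂ = 582/718 = 0.8106.
SE₁ = √(p̂₁(1−p̂₁)/n₁) = √(0.8000·0.2000/370) = 0.02080; SE₂ = √(0.8106·0.1894/718) = 0.01462.
Independent samples: SE of the difference = √(SE₁² + SE₂²) = √(0.00043264 + 0.0002137444) = 0.02542.
z* for 95% confidence is 1.960, so the margin of error is 1.960 × 0.02542 = 0.04982.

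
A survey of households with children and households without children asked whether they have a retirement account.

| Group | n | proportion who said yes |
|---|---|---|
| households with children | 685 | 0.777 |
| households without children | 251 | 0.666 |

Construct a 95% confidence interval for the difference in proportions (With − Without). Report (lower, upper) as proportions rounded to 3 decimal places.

(0.045, 0.177)

The two standard errors are √(0.7770×0.2230/685) = 0.01590 and √(0.6660×0.3340/251) = 0.02977.
Because the samples are independent, SE_diff = √(0.01590² + 0.02977²) = 0.03375.
Using z* = 1.960 for 95%, ME = 1.960 × 0.03375 = 0.06615.
p̂₁ − p̂₂ = 0.1110; interval 0.1110 ± 0.06615 gives (0.045, 0.177).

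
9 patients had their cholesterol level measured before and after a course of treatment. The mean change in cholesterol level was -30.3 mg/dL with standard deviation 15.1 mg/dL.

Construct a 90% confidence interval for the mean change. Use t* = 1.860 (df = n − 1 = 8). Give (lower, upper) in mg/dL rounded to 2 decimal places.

This is a matched-pairs design, so SE = s_d/√n = 15.1/√9 = 5.0333.
Margin = 1.860 × 5.0333 = 9.3619; the interval is -30.3 ± 9.3619 = (-39.66, -20.94).

(-39.66, -20.94)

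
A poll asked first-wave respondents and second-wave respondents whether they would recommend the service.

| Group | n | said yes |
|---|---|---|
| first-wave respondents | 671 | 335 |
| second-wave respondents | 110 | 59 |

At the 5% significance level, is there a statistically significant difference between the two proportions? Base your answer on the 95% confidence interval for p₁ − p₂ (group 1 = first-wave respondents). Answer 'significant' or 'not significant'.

Sample proportions: 335/671 = 0.4993, 59/110 = 0.5364.
Each SE is √(p̂(1−p̂)/n): √(0.4993·0.5007/671) = 0.01930 and √(0.5364·0.4636/110) = 0.04755.
SE(p̂₁ − p̂₂) = √(SE₁² + SE₂²) = √(0.00037249 + 0.0022610025) = 0.05132, since the two samples are independent.
At 95% confidence z* = 1.960; margin = 1.960 × 0.05132 = 0.10059.
The difference is 0.4993 − 0.5364 = -0.0371, so the interval is -0.0371 ± 0.10059 = (-0.13769, 0.06349).
The interval (-0.13769, 0.06349) contains 0, so the difference is not significant.

not significant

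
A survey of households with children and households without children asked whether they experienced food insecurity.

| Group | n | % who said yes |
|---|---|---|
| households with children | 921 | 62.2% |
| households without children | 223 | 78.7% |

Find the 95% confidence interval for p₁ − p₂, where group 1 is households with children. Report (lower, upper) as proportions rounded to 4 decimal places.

(-0.2272, -0.1028)

The two standard errors are √(0.6220×0.3780/921) = 0.01598 and √(0.7870×0.2130/223) = 0.02742.
Because the samples are independent, SE_diff = √(0.01598² + 0.02742²) = 0.03174.
Using z* = 1.960 for 95%, ME = 1.960 × 0.03174 = 0.06221.
p̂₁ − p̂₂ = -0.1650; interval -0.1650 ± 0.06221 gives (-0.2272, -0.1028).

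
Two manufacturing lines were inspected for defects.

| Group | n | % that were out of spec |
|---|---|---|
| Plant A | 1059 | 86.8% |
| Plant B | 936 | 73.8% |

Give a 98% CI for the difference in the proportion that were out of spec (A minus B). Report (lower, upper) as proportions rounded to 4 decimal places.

The two standard errors are √(0.8680×0.1320/1059) = 0.01040 and √(0.7380×0.2620/936) = 0.01437.
Because the samples are independent, SE_diff = √(0.01040² + 0.01437²) = 0.01774.
Using z* = 2.326 for 98%, ME = 2.326 × 0.01774 = 0.04126.
p̂₁ − p̂₂ = 0.1300; interval 0.1300 ± 0.04126 gives (0.0887, 0.1713).

(0.0887, 0.1713)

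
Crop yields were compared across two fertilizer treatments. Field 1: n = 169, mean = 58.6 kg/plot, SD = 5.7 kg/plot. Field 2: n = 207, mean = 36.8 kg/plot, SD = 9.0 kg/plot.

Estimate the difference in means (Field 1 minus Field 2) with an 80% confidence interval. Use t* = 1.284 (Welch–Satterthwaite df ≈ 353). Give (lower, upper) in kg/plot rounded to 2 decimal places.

(20.82, 22.78)

Standard errors of each mean: 5.7/√169 = 0.4385 and 9.0/√207 = 0.6255.
SE(x̄₁ − x̄₂) = √(0.4385² + 0.6255²) = 0.7639 for independent samples with unequal variances.
With t* = 1.284, the margin is 1.284 × 0.7639 = 0.9808.
x̄₁ − x̄₂ = 58.6 − 36.8 = 21.8000; the interval is 21.8000 ± 0.9808 = (20.82, 22.78).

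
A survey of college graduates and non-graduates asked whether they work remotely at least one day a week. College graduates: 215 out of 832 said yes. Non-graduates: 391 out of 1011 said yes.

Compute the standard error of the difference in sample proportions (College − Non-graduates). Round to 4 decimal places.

0.0216

p̂₁ = 215/832 = 0.2584 and p̂₂ = 391/1011 = 0.3867.
SE₁ = √(p̂₁(1−p̂₁)/n₁) = √(0.2584·0.7416/832) = 0.01518; SE₂ = √(0.3867·0.6133/1011) = 0.01532.
Independent samples: SE of the difference = √(SE₁² + SE₂²) = √(0.0002304324 + 0.0002347024) = 0.02157.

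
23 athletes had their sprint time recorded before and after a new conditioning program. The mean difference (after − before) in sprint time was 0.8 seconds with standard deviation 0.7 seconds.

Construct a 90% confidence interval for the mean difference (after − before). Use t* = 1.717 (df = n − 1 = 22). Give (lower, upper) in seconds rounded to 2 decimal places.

(0.55, 1.05)

This is a matched-pairs design, so SE = s_d/√n = 0.7/√23 = 0.1460.
Margin = 1.717 × 0.1460 = 0.2507; the interval is 0.8 ± 0.2507 = (0.55, 1.05).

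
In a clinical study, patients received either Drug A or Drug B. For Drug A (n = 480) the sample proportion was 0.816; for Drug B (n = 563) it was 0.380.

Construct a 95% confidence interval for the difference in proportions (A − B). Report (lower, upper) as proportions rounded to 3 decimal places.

Each SE is √(p̂(1−p̂)/n): √(0.8160·0.1840/480) = 0.01769 and √(0.3800·0.6200/563) = 0.02046.
SE(p̂₁ − p̂₂) = √(SE₁² + SE₂²) = √(0.0003129361 + 0.0004186116) = 0.02705, since the two samples are independent.
At 95% confidence z* = 1.960; margin = 1.960 × 0.02705 = 0.05302.
The difference is 0.8160 − 0.3800 = 0.4360, so the interval is 0.4360 ± 0.05302 = (0.383, 0.489).

(0.383, 0.489)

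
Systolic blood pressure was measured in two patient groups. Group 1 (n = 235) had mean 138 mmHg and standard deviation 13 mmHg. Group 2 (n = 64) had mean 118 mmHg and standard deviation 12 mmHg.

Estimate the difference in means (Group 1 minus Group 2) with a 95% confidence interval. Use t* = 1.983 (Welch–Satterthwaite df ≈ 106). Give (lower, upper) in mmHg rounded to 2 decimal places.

Per-group SEs: s₁/√n₁ = 13/√235 = 0.8480, s₂/√n₂ = 12/√64 = 1.5000.
Unpooled SE of the difference: √(0.719104 + 2.25) = 1.7231.
Margin of error = t* · SE = 1.983 × 1.7231 = 3.4169.
x̄₁ − x̄₂ = 138 − 118 = 20.0000.
CI: 20.0000 ± 3.4169 = (16.58, 23.42).

(16.58, 23.42)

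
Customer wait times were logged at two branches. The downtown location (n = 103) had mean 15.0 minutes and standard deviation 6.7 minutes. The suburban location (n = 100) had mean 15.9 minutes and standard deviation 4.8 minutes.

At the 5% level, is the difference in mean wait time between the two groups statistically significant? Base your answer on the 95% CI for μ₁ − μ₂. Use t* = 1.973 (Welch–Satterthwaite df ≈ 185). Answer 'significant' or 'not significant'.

not significant

SE₁ = s₁/√n₁ = 6.7/√103 = 0.6602; SE₂ = 4.8/√100 = 0.4800.
Independent samples, unequal variances: SE_diff = √(SE₁² + SE₂²) = √(0.43586404 + 0.2304) = 0.8162.
t* = 1.973, so margin of error = 1.973 × 0.8162 = 1.6104.
Difference in means = 15.0 − 15.9 = -0.9000.
-0.9000 ± 1.6104 → (-2.5104, 0.7104).
The interval (-2.5104, 0.7104) contains 0, so the difference is not significant.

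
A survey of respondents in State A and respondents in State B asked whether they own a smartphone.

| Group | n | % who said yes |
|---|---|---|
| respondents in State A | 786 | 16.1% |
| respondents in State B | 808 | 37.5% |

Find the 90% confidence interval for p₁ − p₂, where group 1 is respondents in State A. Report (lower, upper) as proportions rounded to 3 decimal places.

Each SE is √(p̂(1−p̂)/n): √(0.1610·0.8390/786) = 0.01311 and √(0.3750·0.6250/808) = 0.01703.
SE(p̂₁ − p̂₂) = √(SE₁² + SE₂²) = √(0.0001718721 + 0.0002900209) = 0.02149, since the two samples are independent.
At 90% confidence z* = 1.645; margin = 1.645 × 0.02149 = 0.03535.
The difference is 0.1610 − 0.3750 = -0.2140, so the interval is -0.2140 ± 0.03535 = (-0.249, -0.179).

(-0.249, -0.179)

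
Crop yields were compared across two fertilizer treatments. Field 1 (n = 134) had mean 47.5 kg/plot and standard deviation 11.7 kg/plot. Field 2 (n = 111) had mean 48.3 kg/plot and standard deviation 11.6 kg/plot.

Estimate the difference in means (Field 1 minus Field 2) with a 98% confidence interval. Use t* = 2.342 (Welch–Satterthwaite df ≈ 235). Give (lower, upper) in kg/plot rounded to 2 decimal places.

(-4.30, 2.70)

Standard errors of each mean: 11.7/√134 = 1.0107 and 11.6/√111 = 1.1010.
SE(x̄₁ − x̄₂) = √(1.0107² + 1.1010²) = 1.4946 for independent samples with unequal variances.
With t* = 2.342, the margin is 2.342 × 1.4946 = 3.5004.
x̄₁ − x̄₂ = 47.5 − 48.3 = -0.8000; the interval is -0.8000 ± 3.5004 = (-4.30, 2.70).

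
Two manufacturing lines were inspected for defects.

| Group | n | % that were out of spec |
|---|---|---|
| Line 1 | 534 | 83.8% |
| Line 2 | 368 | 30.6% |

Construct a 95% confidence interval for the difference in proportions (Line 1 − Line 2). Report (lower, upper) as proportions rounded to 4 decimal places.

SE₁ = √(p̂₁(1−p̂₁)/n₁) = √(0.8380·0.1620/534) = 0.01594; SE₂ = √(0.3060·0.6940/368) = 0.02402.
Independent samples: SE of the difference = √(SE₁² + SE₂²) = √(0.0002540836 + 0.0005769604) = 0.02883.
z* for 95% confidence is 1.960, so the margin of error is 1.960 × 0.02883 = 0.05651.
Point estimate p̂₁ − p̂₂ = 0.8380 − 0.3060 = 0.5320.
0.5320 ± 0.05651 → (0.4755, 0.5885).

(0.4755, 0.5885)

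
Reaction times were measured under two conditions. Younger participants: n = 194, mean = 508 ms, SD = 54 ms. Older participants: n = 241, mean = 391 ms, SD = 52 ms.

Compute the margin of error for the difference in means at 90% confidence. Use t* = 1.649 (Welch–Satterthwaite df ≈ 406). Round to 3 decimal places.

Standard errors of each mean: 54/√194 = 3.8770 and 52/√241 = 3.3496.
SE(x̄₁ − x̄₂) = √(3.8770² + 3.3496²) = 5.1236 for independent samples with unequal variances.
With t* = 1.649, the margin is 1.649 × 5.1236 = 8.4488.

8.449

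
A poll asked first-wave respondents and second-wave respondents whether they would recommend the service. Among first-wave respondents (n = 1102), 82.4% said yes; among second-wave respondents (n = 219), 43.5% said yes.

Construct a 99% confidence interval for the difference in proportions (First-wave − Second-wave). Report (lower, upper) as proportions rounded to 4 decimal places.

Each SE is √(p̂(1−p̂)/n): √(0.8240·0.1760/1102) = 0.01147 and √(0.4350·0.5650/219) = 0.03350.
SE(p̂₁ − p̂₂) = √(SE₁² + SE₂²) = √(0.0001315609 + 0.00112225) = 0.03541, since the two samples are independent.
At 99% confidence z* = 2.576; margin = 2.576 × 0.03541 = 0.09122.
The difference is 0.8240 − 0.4350 = 0.3890, so the interval is 0.3890 ± 0.09122 = (0.2978, 0.4802).

(0.2978, 0.4802)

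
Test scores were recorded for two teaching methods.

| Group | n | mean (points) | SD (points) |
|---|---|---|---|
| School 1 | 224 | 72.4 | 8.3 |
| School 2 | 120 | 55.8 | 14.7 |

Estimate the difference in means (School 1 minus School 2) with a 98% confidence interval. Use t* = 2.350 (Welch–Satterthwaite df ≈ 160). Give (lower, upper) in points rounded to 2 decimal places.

Standard errors of each mean: 8.3/√224 = 0.5546 and 14.7/√120 = 1.3419.
SE(x̄₁ − x̄₂) = √(0.5546² + 1.3419²) = 1.4520 for independent samples with unequal variances.
With t* = 2.350, the margin is 2.350 × 1.4520 = 3.4122.
x̄₁ − x̄₂ = 72.4 − 55.8 = 16.6000; the interval is 16.6000 ± 3.4122 = (13.19, 20.01).

(13.19, 20.01)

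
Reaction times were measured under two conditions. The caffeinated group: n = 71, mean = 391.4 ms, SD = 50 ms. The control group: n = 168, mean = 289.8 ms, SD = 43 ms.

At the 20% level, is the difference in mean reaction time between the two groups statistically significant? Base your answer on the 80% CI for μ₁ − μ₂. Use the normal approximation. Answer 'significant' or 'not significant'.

SE₁ = s₁/√n₁ = 50/√71 = 5.9339; SE₂ = 43/√168 = 3.3175.
Independent samples, unequal variances: SE_diff = √(SE₁² + SE₂²) = √(35.21116921 + 11.00580625) = 6.7983.
z* = 1.282, so margin of error = 1.282 × 6.7983 = 8.7154.
Difference in means = 391.4 − 289.8 = 101.6000.
101.6000 ± 8.7154 → (92.8846, 110.3154).
The interval (92.8846, 110.3154) does not contain 0, so the difference is significant.

significant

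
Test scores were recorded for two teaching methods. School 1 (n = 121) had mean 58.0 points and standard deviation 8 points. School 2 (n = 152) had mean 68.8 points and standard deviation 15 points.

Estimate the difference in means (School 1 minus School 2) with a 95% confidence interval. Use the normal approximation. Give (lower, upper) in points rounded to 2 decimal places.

Standard errors of each mean: 8/√121 = 0.7273 and 15/√152 = 1.2167.
SE(x̄₁ − x̄₂) = √(0.7273² + 1.2167²) = 1.4175 for independent samples with unequal variances.
With z* = 1.960, the margin is 1.960 × 1.4175 = 2.7783.
x̄₁ − x̄₂ = 58.0 − 68.8 = -10.8000; the interval is -10.8000 ± 2.7783 = (-13.58, -8.02).

(-13.58, -8.02)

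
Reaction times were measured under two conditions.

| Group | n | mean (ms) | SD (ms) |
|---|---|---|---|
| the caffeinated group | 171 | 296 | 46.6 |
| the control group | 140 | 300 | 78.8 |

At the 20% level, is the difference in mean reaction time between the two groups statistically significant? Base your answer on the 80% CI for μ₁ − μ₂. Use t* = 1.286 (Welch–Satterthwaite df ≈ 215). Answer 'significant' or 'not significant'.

SE₁ = s₁/√n₁ = 46.6/√171 = 3.5636; SE₂ = 78.8/√140 = 6.6598.
Independent samples, unequal variances: SE_diff = √(SE₁² + SE₂²) = √(12.69924496 + 44.35293604) = 7.5533.
t* = 1.286, so margin of error = 1.286 × 7.5533 = 9.7135.
Difference in means = 296 − 300 = -4.0000.
-4.0000 ± 9.7135 → (-13.7135, 5.7135).
The interval (-13.7135, 5.7135) contains 0, so the difference is not significant.

not significant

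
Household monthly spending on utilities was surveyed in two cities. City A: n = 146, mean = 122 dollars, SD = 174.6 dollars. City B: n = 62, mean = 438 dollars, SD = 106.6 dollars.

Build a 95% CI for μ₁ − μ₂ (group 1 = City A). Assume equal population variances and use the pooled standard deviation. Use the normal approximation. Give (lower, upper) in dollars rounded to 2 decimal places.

(-362.81, -269.19)

s_p = √[((n₁−1)s₁² + (n₂−1)s₂²)/(n₁+n₂−2)] = √[(145·174.6² + 61·106.6²)/206] = 157.5530.
SE = 157.5530·√(1/146 + 1/62) = 23.8828.
With z* = 1.960, margin = 1.960 × 23.8828 = 46.8103.
x̄₁ − x̄₂ = 122 − 438 = -316.0000; interval -316.0000 ± 46.8103 = (-362.81, -269.19).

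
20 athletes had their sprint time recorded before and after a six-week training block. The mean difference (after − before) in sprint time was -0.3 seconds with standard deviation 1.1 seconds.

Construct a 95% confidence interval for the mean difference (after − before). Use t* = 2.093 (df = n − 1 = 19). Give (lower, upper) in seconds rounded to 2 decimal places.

Paired design: SE = s_d/√n = 1.1/√20 = 0.2460.
t* = 2.093; margin of error = 2.093 × 0.2460 = 0.5149.
-0.3 ± 0.5149 → (-0.81, 0.21).

(-0.81, 0.21)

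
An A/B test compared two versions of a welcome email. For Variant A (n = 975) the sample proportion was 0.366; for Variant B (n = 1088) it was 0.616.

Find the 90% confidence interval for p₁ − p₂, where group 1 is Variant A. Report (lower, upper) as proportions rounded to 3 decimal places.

Each SE is √(p̂(1−p̂)/n): √(0.3660·0.6340/975) = 0.01543 and √(0.6160·0.3840/1088) = 0.01474.
SE(p̂₁ − p̂₂) = √(SE₁² + SE₂²) = √(0.0002380849 + 0.0002172676) = 0.02134, since the two samples are independent.
At 90% confidence z* = 1.645; margin = 1.645 × 0.02134 = 0.03510.
The difference is 0.3660 − 0.6160 = -0.2500, so the interval is -0.2500 ± 0.03510 = (-0.285, -0.215).

(-0.285, -0.215)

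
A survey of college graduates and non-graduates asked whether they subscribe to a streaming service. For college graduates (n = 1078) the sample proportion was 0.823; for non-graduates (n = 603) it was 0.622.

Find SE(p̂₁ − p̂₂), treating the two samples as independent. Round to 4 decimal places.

Each SE is √(p̂(1−p̂)/n): √(0.8230·0.1770/1078) = 0.01162 and √(0.6220·0.3780/603) = 0.01975.
SE(p̂₁ − p̂₂) = √(SE₁² + SE₂²) = √(0.0001350244 + 0.0003900625) = 0.02291, since the two samples are independent.

0.0229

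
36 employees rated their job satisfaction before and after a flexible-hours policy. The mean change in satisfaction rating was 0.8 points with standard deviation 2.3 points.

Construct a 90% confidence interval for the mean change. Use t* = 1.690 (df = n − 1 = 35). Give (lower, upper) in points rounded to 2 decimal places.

(0.15, 1.45)

This is a matched-pairs design, so SE = s_d/√n = 2.3/√36 = 0.3833.
Margin = 1.690 × 0.3833 = 0.6478; the interval is 0.8 ± 0.6478 = (0.15, 1.45).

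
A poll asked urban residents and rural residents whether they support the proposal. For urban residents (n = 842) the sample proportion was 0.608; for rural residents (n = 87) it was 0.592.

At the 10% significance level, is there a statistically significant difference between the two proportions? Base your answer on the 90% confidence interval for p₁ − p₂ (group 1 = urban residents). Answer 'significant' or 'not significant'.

not significant

SE₁ = √(p̂₁(1−p̂₁)/n₁) = √(0.6080·0.3920/842) = 0.01682; SE₂ = √(0.5920·0.4080/87) = 0.05269.
Independent samples: SE of the difference = √(SE₁² + SE₂²) = √(0.0002829124 + 0.0027762361) = 0.05531.
z* for 90% confidence is 1.645, so the margin of error is 1.645 × 0.05531 = 0.09098.
Point estimate p̂₁ − p̂₂ = 0.6080 − 0.5920 = 0.0160.
0.0160 ± 0.09098 → (-0.07498, 0.10698).
The interval (-0.07498, 0.10698) contains 0, so the difference is not significant.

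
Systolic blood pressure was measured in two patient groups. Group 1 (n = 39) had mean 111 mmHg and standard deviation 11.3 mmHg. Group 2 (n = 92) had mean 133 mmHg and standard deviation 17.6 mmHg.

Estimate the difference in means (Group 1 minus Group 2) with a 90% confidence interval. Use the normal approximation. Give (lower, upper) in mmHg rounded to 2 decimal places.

(-26.24, -17.76)

SE₁ = s₁/√n₁ = 11.3/√39 = 1.8094; SE₂ = 17.6/√92 = 1.8349.
Independent samples, unequal variances: SE_diff = √(SE₁² + SE₂²) = √(3.27392836 + 3.36685801) = 2.5770.
z* = 1.645, so margin of error = 1.645 × 2.5770 = 4.2392.
Difference in means = 111 − 133 = -22.0000.
-22.0000 ± 4.2392 → (-26.24, -17.76).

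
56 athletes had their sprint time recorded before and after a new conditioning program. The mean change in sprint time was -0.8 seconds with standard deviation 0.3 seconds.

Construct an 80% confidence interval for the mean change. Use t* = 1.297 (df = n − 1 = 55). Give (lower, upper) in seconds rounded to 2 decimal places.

(-0.85, -0.75)

This is a matched-pairs design, so SE = s_d/√n = 0.3/√56 = 0.0401.
Margin = 1.297 × 0.0401 = 0.0520; the interval is -0.8 ± 0.0520 = (-0.85, -0.75).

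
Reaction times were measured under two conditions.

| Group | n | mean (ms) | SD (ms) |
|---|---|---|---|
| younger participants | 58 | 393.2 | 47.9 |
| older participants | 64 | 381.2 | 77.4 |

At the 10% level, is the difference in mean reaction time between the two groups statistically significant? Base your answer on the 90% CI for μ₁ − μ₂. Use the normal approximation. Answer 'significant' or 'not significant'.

SE₁ = s₁/√n₁ = 47.9/√58 = 6.2896; SE₂ = 77.4/√64 = 9.6750.
Independent samples, unequal variances: SE_diff = √(SE₁² + SE₂²) = √(39.55906816 + 93.605625) = 11.5397.
z* = 1.645, so margin of error = 1.645 × 11.5397 = 18.9828.
Difference in means = 393.2 − 381.2 = 12.0000.
12.0000 ± 18.9828 → (-6.9828, 30.9828).
The interval (-6.9828, 30.9828) contains 0, so the difference is not significant.

not significant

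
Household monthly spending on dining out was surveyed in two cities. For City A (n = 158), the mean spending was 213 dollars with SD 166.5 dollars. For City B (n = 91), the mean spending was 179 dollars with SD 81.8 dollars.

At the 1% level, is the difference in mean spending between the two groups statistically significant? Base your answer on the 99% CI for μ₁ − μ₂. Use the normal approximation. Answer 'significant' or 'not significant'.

not significant

Per-group SEs: s₁/√n₁ = 166.5/√158 = 13.2460, s₂/√n₂ = 81.8/√91 = 8.5750.
Unpooled SE of the difference: √(175.456516 + 73.530625) = 15.7793.
Margin of error = z* · SE = 2.576 × 15.7793 = 40.6475.
x̄₁ − x̄₂ = 213 − 179 = 34.0000.
CI: 34.0000 ± 40.6475 = (-6.6475, 74.6475).
The interval (-6.6475, 74.6475) contains 0, so the difference is not significant.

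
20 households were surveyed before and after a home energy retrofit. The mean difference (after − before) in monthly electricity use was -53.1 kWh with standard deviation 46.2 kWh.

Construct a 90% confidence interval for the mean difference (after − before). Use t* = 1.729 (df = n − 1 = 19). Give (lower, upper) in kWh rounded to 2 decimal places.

Paired design: SE = s_d/√n = 46.2/√20 = 10.3306.
t* = 1.729; margin of error = 1.729 × 10.3306 = 17.8616.
-53.1 ± 17.8616 → (-70.96, -35.24).

(-70.96, -35.24)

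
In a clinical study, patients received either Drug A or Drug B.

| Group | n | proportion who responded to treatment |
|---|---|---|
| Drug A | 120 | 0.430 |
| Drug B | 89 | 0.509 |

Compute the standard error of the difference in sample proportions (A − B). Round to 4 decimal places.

Each SE is √(p̂(1−p̂)/n): √(0.4300·0.5700/120) = 0.04519 and √(0.5090·0.4910/89) = 0.05299.
SE(p̂₁ − p̂₂) = √(SE₁² + SE₂²) = √(0.0020421361 + 0.0028079401) = 0.06964, since the two samples are independent.

0.0696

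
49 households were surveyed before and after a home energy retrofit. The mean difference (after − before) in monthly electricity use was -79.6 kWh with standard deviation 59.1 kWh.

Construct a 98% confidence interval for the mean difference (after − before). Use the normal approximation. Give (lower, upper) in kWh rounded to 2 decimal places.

This is a matched-pairs design, so SE = s_d/√n = 59.1/√49 = 8.4429.
Margin = 2.326 × 8.4429 = 19.6382; the interval is -79.6 ± 19.6382 = (-99.24, -59.96).

(-99.24, -59.96)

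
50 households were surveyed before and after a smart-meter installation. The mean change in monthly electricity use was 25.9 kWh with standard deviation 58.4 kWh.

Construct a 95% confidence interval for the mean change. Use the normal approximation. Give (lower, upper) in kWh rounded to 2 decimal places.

(9.71, 42.09)

Paired design: SE = s_d/√n = 58.4/√50 = 8.2590.
z* = 1.960; margin of error = 1.960 × 8.2590 = 16.1876.
25.9 ± 16.1876 → (9.71, 42.09).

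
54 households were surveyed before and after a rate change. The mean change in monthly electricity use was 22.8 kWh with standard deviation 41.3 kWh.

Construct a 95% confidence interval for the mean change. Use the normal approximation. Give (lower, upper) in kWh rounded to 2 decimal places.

This is a matched-pairs design, so SE = s_d/√n = 41.3/√54 = 5.6202.
Margin = 1.960 × 5.6202 = 11.0156; the interval is 22.8 ± 11.0156 = (11.78, 33.82).

(11.78, 33.82)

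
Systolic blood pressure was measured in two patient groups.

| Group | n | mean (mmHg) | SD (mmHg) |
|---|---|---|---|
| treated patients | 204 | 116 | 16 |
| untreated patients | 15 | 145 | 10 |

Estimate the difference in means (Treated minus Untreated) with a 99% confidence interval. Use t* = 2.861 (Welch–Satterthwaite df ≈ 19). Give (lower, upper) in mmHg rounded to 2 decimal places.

SE₁ = s₁/√n₁ = 16/√204 = 1.1202; SE₂ = 10/√15 = 2.5820.
Independent samples, unequal variances: SE_diff = √(SE₁² + SE₂²) = √(1.25484804 + 6.666724) = 2.8145.
t* = 2.861, so margin of error = 2.861 × 2.8145 = 8.0523.
Difference in means = 116 − 145 = -29.0000.
-29.0000 ± 8.0523 → (-37.05, -20.95).

(-37.05, -20.95)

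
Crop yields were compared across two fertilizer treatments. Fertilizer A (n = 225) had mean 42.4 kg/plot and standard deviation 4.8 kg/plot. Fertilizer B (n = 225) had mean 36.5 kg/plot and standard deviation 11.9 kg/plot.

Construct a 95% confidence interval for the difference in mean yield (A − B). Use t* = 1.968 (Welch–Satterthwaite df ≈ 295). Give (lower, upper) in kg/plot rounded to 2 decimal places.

SE₁ = s₁/√n₁ = 4.8/√225 = 0.3200; SE₂ = 11.9/√225 = 0.7933.
Independent samples, unequal variances: SE_diff = √(SE₁² + SE₂²) = √(0.1024 + 0.62932489) = 0.8554.
t* = 1.968, so margin of error = 1.968 × 0.8554 = 1.6834.
Difference in means = 42.4 − 36.5 = 5.9000.
5.9000 ± 1.6834 → (4.22, 7.58).

(4.22, 7.58)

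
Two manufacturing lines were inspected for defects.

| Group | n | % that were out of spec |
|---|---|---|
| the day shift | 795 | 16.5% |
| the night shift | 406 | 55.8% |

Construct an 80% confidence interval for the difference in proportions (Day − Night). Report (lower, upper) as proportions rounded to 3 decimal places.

The two standard errors are √(0.1650×0.8350/795) = 0.01316 and √(0.5580×0.4420/406) = 0.02465.
Because the samples are independent, SE_diff = √(0.01316² + 0.02465²) = 0.02794.
Using z* = 1.282 for 80%, ME = 1.282 × 0.02794 = 0.03582.
p̂₁ − p̂₂ = -0.3930; interval -0.3930 ± 0.03582 gives (-0.429, -0.357).

(-0.429, -0.357)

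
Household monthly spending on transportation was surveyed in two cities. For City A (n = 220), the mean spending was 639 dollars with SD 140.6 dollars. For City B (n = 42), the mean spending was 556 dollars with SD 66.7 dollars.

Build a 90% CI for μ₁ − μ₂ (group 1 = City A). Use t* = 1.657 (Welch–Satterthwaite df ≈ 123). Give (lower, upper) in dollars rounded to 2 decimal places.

Standard errors of each mean: 140.6/√220 = 9.4793 and 66.7/√42 = 10.2920.
SE(x̄₁ − x̄₂) = √(9.4793² + 10.2920²) = 13.9922 for independent samples with unequal variances.
With t* = 1.657, the margin is 1.657 × 13.9922 = 23.1851.
x̄₁ − x̄₂ = 639 − 556 = 83.0000; the interval is 83.0000 ± 23.1851 = (59.81, 106.19).

(59.81, 106.19)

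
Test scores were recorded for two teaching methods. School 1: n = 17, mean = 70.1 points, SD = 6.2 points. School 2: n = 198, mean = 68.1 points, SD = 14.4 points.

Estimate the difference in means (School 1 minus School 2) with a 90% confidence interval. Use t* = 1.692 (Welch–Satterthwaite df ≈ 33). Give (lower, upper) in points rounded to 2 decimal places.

SE₁ = s₁/√n₁ = 6.2/√17 = 1.5037; SE₂ = 14.4/√198 = 1.0234.
Independent samples, unequal variances: SE_diff = √(SE₁² + SE₂²) = √(2.26111369 + 1.04734756) = 1.8189.
t* = 1.692, so margin of error = 1.692 × 1.8189 = 3.0776.
Difference in means = 70.1 − 68.1 = 2.0000.
2.0000 ± 3.0776 → (-1.08, 5.08).

(-1.08, 5.08)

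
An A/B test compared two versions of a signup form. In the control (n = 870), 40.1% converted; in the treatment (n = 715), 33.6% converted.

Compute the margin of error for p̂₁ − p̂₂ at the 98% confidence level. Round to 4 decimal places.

0.0564

SE₁ = √(p̂₁(1−p̂₁)/n₁) = √(0.4010·0.5990/870) = 0.01662; SE₂ = √(0.3360·0.6640/715) = 0.01766.
Independent samples: SE of the difference = √(SE₁² + SE₂²) = √(0.0002762244 + 0.0003118756) = 0.02425.
z* for 98% confidence is 2.326, so the margin of error is 2.326 × 0.02425 = 0.05641.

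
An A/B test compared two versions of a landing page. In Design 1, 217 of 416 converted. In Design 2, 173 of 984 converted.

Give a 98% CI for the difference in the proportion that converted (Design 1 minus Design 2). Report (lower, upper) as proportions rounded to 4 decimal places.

p̂₁ = 217/416 = 0.5216 and p̂₂ = 173/984 = 0.1758.
SE₁ = √(p̂₁(1−p̂₁)/n₁) = √(0.5216·0.4784/416) = 0.02449; SE₂ = √(0.1758·0.8242/984) = 0.01213.
Independent samples: SE of the difference = √(SE₁² + SE₂²) = √(0.0005997601 + 0.0001471369) = 0.02733.
z* for 98% confidence is 2.326, so the margin of error is 2.326 × 0.02733 = 0.06357.
Point estimate p̂₁ − p̂₂ = 0.5216 − 0.1758 = 0.3458.
0.3458 ± 0.06357 → (0.2822, 0.4094).

(0.2822, 0.4094)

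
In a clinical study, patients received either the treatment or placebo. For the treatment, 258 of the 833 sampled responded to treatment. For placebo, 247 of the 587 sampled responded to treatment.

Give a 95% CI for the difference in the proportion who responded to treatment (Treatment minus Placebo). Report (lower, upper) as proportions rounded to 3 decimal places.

First, p̂₁ = 258/833 = 0.3097; p̂₂ = 247/587 = 0.4208.
The two standard errors are √(0.3097×0.6903/833) = 0.01602 and √(0.4208×0.5792/587) = 0.02038.
Because the samples are independent, SE_diff = √(0.01602² + 0.02038²) = 0.02592.
Using z* = 1.960 for 95%, ME = 1.960 × 0.02592 = 0.05080.
p̂₁ − p̂₂ = -0.1111; interval -0.1111 ± 0.05080 gives (-0.162, -0.060).

(-0.162, -0.060)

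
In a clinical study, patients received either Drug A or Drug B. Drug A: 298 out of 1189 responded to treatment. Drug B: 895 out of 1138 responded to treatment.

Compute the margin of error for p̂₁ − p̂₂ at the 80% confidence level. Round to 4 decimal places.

0.0224

First, p̂₁ = 298/1189 = 0.2506; p̂₂ = 895/1138 = 0.7865.
The two standard errors are √(0.2506×0.7494/1189) = 0.01257 and √(0.7865×0.2135/1138) = 0.01215.
Because the samples are independent, SE_diff = √(0.01257² + 0.01215²) = 0.01748.
Using z* = 1.282 for 80%, ME = 1.282 × 0.01748 = 0.02241.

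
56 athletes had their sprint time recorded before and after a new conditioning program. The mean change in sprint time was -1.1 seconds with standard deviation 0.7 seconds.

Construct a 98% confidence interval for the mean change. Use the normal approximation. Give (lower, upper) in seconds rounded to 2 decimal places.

(-1.32, -0.88)

This is a matched-pairs design, so SE = s_d/√n = 0.7/√56 = 0.0935.
Margin = 2.326 × 0.0935 = 0.2175; the interval is -1.1 ± 0.2175 = (-1.32, -0.88).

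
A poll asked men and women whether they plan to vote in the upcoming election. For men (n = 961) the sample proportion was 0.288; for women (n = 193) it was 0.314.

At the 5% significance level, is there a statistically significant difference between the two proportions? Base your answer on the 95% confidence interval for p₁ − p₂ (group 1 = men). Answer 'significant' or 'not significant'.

not significant

SE₁ = √(p̂₁(1−p̂₁)/n₁) = √(0.2880·0.7120/961) = 0.01461; SE₂ = √(0.3140·0.6860/193) = 0.03341.
Independent samples: SE of the difference = √(SE₁² + SE₂²) = √(0.0002134521 + 0.0011162281) = 0.03646.
z* for 95% confidence is 1.960, so the margin of error is 1.960 × 0.03646 = 0.07146.
Point estimate p̂₁ − p̂₂ = 0.2880 − 0.3140 = -0.0260.
-0.0260 ± 0.07146 → (-0.09746, 0.04546).
The interval (-0.09746, 0.04546) contains 0, so the difference is not significant.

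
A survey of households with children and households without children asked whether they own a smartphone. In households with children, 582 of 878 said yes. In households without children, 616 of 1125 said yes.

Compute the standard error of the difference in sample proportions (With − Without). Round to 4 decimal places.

Sample proportions: 582/878 = 0.6629, 616/1125 = 0.5476.
Each SE is √(p̂(1−p̂)/n): √(0.6629·0.3371/878) = 0.01595 and √(0.5476·0.4524/1125) = 0.01484.
SE(p̂₁ − p̂₂) = √(SE₁² + SE₂²) = √(0.0002544025 + 0.0002202256) = 0.02179, since the two samples are independent.

0.0218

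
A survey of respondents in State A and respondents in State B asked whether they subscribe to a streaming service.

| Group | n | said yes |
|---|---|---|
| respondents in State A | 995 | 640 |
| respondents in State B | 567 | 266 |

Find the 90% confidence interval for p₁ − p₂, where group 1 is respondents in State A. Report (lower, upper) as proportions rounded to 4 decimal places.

(0.1315, 0.2167)

Sample proportions: 640/995 = 0.6432, 266/567 = 0.4691.
Each SE is √(p̂(1−p̂)/n): √(0.6432·0.3568/995) = 0.01519 and √(0.4691·0.5309/567) = 0.02096.
SE(p̂₁ − p̂₂) = √(SE₁² + SE₂²) = √(0.0002307361 + 0.0004393216) = 0.02589, since the two samples are independent.
At 90% confidence z* = 1.645; margin = 1.645 × 0.02589 = 0.04259.
The difference is 0.6432 − 0.4691 = 0.1741, so the interval is 0.1741 ± 0.04259 = (0.1315, 0.2167).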